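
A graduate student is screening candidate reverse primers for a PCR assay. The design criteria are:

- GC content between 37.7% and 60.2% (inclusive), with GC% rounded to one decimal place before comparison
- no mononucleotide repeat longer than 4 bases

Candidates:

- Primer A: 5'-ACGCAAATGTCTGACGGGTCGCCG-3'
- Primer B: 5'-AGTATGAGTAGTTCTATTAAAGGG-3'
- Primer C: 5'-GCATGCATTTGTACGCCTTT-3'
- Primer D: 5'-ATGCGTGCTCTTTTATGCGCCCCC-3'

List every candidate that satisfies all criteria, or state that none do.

Primer A (24 nt, A=5 T=4 G=8 C=7): GC 15/24 = 62.5%, outside 37.7–60.2% ✗; longest run = 3 ✓ — fails.
Primer B (24 nt, A=8 T=8 G=7 C=1): GC 8/24 = 33.3%, outside 37.7–60.2% ✗; longest run = 3 ✓ — fails.
Primer C (20 nt, A=3 T=8 G=4 C=5): GC 9/20 = 45.0% ✓; longest run = 3 ✓ — passes.
Primer D (24 nt, A=2 T=8 G=5 C=9): GC 14/24 = 58.3% ✓; longest run = 5, exceeds 4 ✗ — fails.

Primer C only.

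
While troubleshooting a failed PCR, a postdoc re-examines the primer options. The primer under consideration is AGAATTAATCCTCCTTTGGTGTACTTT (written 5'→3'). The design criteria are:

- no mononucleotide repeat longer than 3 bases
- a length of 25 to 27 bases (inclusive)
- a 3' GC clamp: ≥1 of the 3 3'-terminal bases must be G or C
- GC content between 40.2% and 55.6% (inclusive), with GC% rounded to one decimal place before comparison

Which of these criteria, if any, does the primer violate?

Fails: GC clamp, GC content.

Base counts: A=6, T=12, G=4, C=5 (length 27).
homopolymer run: longest run = 3 ✓
length: length 27 ✓
GC clamp: 3' end TTT has 0 G/C, need ≥1 ✗
GC content: GC 9/27 = 33.3%, outside 40.2–55.6% ✗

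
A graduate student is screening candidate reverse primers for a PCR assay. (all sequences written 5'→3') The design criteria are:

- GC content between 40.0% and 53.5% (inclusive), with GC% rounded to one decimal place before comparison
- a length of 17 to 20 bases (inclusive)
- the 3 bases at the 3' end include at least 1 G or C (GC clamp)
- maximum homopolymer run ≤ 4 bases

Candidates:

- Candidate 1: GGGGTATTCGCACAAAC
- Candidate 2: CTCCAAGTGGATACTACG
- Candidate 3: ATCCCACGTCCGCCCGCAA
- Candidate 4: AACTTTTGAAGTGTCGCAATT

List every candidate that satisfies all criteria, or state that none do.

Candidate 1 (17 nt, A=5 T=3 G=5 C=4): GC 9/17 = 52.9% ✓; length 17 ✓; 3' end AAC has 1 G/C ✓; longest run = 4 ✓ — passes.
Candidate 2 (18 nt, A=5 T=4 G=4 C=5): GC 9/18 = 50.0% ✓; length 18 ✓; 3' end ACG has 2 G/C ✓; longest run = 2 ✓ — passes.
Candidate 3 (19 nt, A=4 T=2 G=3 C=10): GC 13/19 = 68.4%, outside 40.0–53.5% ✗; length 19 ✓; 3' end CAA has 1 G/C ✓; longest run = 3 ✓ — fails.
Candidate 4 (21 nt, A=6 T=8 G=4 C=3): GC 7/21 = 33.3%, outside 40.0–53.5% ✗; length 21, outside 17–20 ✗; 3' end ATT has 0 G/C, need ≥1 ✗; longest run = 4 ✓ — fails.

Candidate 1 and Candidate 2.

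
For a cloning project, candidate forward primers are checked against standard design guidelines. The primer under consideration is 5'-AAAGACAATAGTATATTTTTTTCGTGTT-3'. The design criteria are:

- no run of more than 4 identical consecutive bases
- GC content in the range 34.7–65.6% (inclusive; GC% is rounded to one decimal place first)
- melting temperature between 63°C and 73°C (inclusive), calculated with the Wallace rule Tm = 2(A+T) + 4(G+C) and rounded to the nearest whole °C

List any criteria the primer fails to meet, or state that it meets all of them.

Fails: homopolymer run, GC content.

Base counts: A=9, T=13, G=4, C=2 (length 28).
homopolymer run: longest run = 7, exceeds 4 ✗
GC content: GC 6/28 = 21.4%, outside 34.7–65.6% ✗
Tm: Tm = 2·22 + 4·6 = 68°C ✓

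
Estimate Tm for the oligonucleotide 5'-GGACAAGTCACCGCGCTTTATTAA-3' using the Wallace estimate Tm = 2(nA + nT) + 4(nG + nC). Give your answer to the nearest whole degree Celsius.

70°C

Base counts: A=7, T=6, G=5, C=6 (length 24).
Tm = 2·(7+6) + 4·(5+6) = 2·13 + 4·11 = 26 + 44 = 70°C.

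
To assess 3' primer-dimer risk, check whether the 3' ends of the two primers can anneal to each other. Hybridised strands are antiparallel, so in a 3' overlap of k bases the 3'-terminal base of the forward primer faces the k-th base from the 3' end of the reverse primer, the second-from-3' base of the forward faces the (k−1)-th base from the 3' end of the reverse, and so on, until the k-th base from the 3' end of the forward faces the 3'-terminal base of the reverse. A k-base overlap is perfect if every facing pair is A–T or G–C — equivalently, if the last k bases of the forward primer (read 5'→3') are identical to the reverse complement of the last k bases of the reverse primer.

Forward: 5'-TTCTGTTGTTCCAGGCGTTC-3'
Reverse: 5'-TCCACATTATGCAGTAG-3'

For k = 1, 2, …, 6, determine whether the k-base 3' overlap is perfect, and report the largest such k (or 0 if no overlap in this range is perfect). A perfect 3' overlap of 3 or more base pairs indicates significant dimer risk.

Longest perfect overlap: 1 complementary base pair; below the dimer-risk threshold (threshold 3).

Last 6 bases (5'→3') — forward …GCGTTC, reverse …CAGTAG.
Reverse complement of the reverse primer's last 6 bases: CTACTG; its first k bases are the reverse complement of the reverse primer's last k bases, so a perfect k-base overlap needs the forward primer's last k bases to equal them.
Comparing (forward last k vs required): k=1: C vs C ✓; k=2: TC vs CT ✗; k=3: TTC vs CTA ✗; k=4: GTTC vs CTAC ✗; k=5: CGTTC vs CTACT ✗; k=6: GCGTTC vs CTACTG ✗.
Only k = 1 is perfect, so the longest perfect 3' overlap is 1.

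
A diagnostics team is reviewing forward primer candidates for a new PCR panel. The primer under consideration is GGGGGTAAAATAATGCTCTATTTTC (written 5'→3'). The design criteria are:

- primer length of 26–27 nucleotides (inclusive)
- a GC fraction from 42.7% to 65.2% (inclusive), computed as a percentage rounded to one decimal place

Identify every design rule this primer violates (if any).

Fails: length, GC content.

Base counts: A=7, T=9, G=6, C=3 (length 25).
length: length 25, outside 26–27 ✗
GC content: GC 9/25 = 36.0%, outside 42.7–65.2% ✗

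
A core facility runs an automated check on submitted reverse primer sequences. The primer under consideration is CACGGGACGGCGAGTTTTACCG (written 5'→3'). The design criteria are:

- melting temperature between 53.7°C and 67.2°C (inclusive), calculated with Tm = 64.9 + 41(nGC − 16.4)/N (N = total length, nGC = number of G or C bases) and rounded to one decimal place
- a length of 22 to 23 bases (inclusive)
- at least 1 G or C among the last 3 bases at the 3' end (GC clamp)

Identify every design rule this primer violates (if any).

Base counts: A=4, T=4, G=8, C=6 (length 22).
Tm: Tm = 64.9 + 41·(14 − 16.4)/22 = 60.4°C ✓
length: length 22 ✓
GC clamp: 3' end CCG has 3 G/C ✓

Meets all criteria.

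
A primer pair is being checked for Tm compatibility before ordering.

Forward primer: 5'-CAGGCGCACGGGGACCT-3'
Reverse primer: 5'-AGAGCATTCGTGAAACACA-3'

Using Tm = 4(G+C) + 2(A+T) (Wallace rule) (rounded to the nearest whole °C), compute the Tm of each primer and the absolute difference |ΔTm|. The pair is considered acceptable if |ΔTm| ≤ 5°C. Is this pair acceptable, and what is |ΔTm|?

|ΔTm| = 6°C; the pair is not acceptable.

Forward: A=3 T=1 G=7 C=6 → Tm = 2·4 + 4·13 = 60°C.
Reverse: A=8 T=3 G=4 C=4 → Tm = 2·11 + 4·8 = 54°C.
|ΔTm| = |60 − 54| = 6°C, > 5°C.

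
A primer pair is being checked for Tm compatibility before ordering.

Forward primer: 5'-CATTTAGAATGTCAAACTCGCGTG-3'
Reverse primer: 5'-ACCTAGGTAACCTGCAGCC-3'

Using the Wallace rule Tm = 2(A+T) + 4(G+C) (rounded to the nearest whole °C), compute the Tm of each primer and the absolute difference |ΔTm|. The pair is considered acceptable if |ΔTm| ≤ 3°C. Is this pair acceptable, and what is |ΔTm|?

|ΔTm| = 8°C; the pair is not acceptable.

Forward: A=7 T=7 G=5 C=5 → Tm = 2·14 + 4·10 = 68°C.
Reverse: A=5 T=3 G=4 C=7 → Tm = 2·8 + 4·11 = 60°C.
|ΔTm| = |68 − 60| = 8°C, > 3°C.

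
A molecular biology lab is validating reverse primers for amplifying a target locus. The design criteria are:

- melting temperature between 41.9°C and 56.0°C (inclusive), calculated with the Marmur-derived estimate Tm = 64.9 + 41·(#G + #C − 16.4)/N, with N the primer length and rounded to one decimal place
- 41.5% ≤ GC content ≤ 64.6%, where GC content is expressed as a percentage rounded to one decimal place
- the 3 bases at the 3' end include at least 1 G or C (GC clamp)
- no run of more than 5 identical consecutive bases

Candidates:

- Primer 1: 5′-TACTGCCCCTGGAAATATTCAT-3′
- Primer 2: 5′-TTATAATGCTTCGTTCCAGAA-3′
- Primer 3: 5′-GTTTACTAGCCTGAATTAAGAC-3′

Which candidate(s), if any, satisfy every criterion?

Primer 1 (22 nt, A=6 T=7 G=3 C=6): Tm = 64.9 + 41·(9 − 16.4)/22 = 51.1°C ✓; GC 9/22 = 40.9%, outside 41.5–64.6% ✗; 3' end CAT has 1 G/C ✓; longest run = 4 ✓ — fails.
Primer 2 (21 nt, A=6 T=8 G=3 C=4): Tm = 64.9 + 41·(7 − 16.4)/21 = 46.5°C ✓; GC 7/21 = 33.3%, outside 41.5–64.6% ✗; 3' end GAA has 1 G/C ✓; longest run = 2 ✓ — fails.
Primer 3 (22 nt, A=7 T=7 G=4 C=4): Tm = 64.9 + 41·(8 − 16.4)/22 = 49.2°C ✓; GC 8/22 = 36.4%, outside 41.5–64.6% ✗; 3' end GAC has 2 G/C ✓; longest run = 3 ✓ — fails.

None of the candidates satisfy all criteria.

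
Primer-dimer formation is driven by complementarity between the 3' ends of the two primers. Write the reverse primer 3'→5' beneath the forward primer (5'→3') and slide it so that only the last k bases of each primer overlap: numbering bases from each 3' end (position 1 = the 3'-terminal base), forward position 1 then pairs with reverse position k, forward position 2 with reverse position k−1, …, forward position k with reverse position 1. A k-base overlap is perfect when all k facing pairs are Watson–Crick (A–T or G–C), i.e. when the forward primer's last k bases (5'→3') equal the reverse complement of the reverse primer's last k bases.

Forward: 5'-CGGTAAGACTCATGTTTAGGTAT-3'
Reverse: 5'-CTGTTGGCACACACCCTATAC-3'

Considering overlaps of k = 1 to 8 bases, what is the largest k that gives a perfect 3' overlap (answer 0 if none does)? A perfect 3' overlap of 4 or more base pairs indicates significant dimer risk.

Longest perfect overlap: 4 complementary base pairs; significant dimer risk (threshold 4).

Last 8 bases (5'→3') — forward …TTAGGTAT, reverse …CCCTATAC.
Reverse complement of the reverse primer's last 8 bases: GTATAGGG; its first k bases are the reverse complement of the reverse primer's last k bases, so a perfect k-base overlap needs the forward primer's last k bases to equal them.
Comparing (forward last k vs required): k=1: T vs G ✗; k=2: AT vs GT ✗; k=3: TAT vs GTA ✗; k=4: GTAT vs GTAT ✓; k=5: GGTAT vs GTATA ✗; k=6: AGGTAT vs GTATAG ✗; k=7: TAGGTAT vs GTATAGG ✗; k=8: TTAGGTAT vs GTATAGGG ✗.
Only k = 4 is perfect, so the longest perfect 3' overlap is 4.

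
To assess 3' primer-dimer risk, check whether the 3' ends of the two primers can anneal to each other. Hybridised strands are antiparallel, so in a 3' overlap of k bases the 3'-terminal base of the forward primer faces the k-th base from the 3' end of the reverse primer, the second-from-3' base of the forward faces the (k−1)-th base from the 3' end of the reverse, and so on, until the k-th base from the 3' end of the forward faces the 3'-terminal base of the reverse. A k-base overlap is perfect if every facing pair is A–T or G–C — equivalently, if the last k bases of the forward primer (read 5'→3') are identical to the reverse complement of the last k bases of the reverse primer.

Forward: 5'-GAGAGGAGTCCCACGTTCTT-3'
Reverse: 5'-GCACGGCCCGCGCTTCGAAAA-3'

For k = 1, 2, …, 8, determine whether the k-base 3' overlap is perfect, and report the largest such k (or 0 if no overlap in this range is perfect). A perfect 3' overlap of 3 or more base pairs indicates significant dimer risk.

Longest perfect overlap: 2 complementary base pairs; below the dimer-risk threshold (threshold 3).

Last 8 bases (5'→3') — forward …ACGTTCTT, reverse …TTCGAAAA.
Reverse complement of the reverse primer's last 8 bases: TTTTCGAA; its first k bases are the reverse complement of the reverse primer's last k bases, so a perfect k-base overlap needs the forward primer's last k bases to equal them.
Comparing (forward last k vs required): k=1: T vs T ✓; k=2: TT vs TT ✓; k=3: CTT vs TTT ✗; k=4: TCTT vs TTTT ✗; k=5: TTCTT vs TTTTC ✗; k=6: GTTCTT vs TTTTCG ✗; k=7: CGTTCTT vs TTTTCGA ✗; k=8: ACGTTCTT vs TTTTCGAA ✗.
Perfect overlaps at k = 1, 2; the largest is 2.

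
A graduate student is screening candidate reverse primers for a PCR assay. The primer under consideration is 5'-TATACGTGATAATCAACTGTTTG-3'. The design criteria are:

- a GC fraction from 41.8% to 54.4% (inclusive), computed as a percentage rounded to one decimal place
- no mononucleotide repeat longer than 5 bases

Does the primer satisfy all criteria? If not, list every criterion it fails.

Base counts: A=7, T=9, G=4, C=3 (length 23).
GC content: GC 7/23 = 30.4%, outside 41.8–54.4% ✗
homopolymer run: longest run = 3 ✓

Fails: GC content.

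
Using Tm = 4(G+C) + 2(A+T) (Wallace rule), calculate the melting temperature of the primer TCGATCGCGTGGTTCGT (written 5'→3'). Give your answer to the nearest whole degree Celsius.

Base counts: A=1, T=6, G=6, C=4 (length 17).
Tm = 2·(1+6) + 4·(6+4) = 2·7 + 4·10 = 14 + 40 = 54°C.

54°C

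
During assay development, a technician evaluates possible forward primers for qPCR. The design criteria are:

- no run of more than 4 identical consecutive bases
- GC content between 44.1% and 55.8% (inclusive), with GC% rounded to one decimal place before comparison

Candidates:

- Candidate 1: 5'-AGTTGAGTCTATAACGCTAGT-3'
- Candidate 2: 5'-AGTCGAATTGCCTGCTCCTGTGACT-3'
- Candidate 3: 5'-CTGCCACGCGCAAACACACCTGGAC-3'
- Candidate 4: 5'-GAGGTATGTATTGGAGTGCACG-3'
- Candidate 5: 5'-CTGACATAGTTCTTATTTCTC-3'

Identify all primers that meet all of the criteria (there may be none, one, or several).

Candidate 1 (21 nt, A=6 T=7 G=5 C=3): longest run = 2 ✓; GC 8/21 = 38.1%, outside 44.1–55.8% ✗ — fails.
Candidate 2 (25 nt, A=4 T=8 G=6 C=7): longest run = 2 ✓; GC 13/25 = 52.0% ✓ — passes.
Candidate 3 (25 nt, A=7 T=2 G=5 C=11): longest run = 3 ✓; GC 16/25 = 64.0%, outside 44.1–55.8% ✗ — fails.
Candidate 4 (22 nt, A=5 T=6 G=9 C=2): longest run = 2 ✓; GC 11/22 = 50.0% ✓ — passes.
Candidate 5 (21 nt, A=4 T=10 G=2 C=5): longest run = 3 ✓; GC 7/21 = 33.3%, outside 44.1–55.8% ✗ — fails.

Candidate 2 and Candidate 4.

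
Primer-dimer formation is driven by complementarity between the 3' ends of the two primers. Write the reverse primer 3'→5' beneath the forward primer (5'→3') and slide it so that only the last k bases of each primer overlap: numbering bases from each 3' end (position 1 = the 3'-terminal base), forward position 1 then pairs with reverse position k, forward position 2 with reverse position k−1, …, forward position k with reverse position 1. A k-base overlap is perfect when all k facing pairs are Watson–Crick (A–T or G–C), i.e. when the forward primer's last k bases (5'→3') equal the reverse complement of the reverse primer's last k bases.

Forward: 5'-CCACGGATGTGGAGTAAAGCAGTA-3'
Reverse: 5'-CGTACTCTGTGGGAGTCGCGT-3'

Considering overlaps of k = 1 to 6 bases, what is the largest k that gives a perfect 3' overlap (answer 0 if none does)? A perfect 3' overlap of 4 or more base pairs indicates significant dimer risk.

Longest perfect overlap: 1 complementary base pair; below the dimer-risk threshold (threshold 4).

Last 6 bases (5'→3') — forward …GCAGTA, reverse …TCGCGT.
Reverse complement of the reverse primer's last 6 bases: ACGCGA; its first k bases are the reverse complement of the reverse primer's last k bases, so a perfect k-base overlap needs the forward primer's last k bases to equal them.
Comparing (forward last k vs required): k=1: A vs A ✓; k=2: TA vs AC ✗; k=3: GTA vs ACG ✗; k=4: AGTA vs ACGC ✗; k=5: CAGTA vs ACGCG ✗; k=6: GCAGTA vs ACGCGA ✗.
Only k = 1 is perfect, so the longest perfect 3' overlap is 1.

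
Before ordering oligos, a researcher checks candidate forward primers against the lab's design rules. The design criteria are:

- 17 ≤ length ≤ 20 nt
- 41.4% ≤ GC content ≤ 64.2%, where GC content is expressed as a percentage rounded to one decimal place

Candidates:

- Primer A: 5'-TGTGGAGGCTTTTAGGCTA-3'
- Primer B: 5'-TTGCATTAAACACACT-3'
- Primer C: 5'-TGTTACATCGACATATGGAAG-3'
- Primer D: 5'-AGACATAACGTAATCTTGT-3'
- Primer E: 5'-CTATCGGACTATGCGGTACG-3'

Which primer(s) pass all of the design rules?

Primer A (19 nt, A=3 T=7 G=7 C=2): length 19 ✓; GC 9/19 = 47.4% ✓ — passes.
Primer B (16 nt, A=6 T=5 G=1 C=4): length 16, outside 17–20 ✗; GC 5/16 = 31.3%, outside 41.4–64.2% ✗ — fails.
Primer C (21 nt, A=7 T=6 G=5 C=3): length 21, outside 17–20 ✗; GC 8/21 = 38.1%, outside 41.4–64.2% ✗ — fails.
Primer D (19 nt, A=7 T=6 G=3 C=3): length 19 ✓; GC 6/19 = 31.6%, outside 41.4–64.2% ✗ — fails.
Primer E (20 nt, A=4 T=5 G=6 C=5): length 20 ✓; GC 11/20 = 55.0% ✓ — passes.

Primer A and Primer E.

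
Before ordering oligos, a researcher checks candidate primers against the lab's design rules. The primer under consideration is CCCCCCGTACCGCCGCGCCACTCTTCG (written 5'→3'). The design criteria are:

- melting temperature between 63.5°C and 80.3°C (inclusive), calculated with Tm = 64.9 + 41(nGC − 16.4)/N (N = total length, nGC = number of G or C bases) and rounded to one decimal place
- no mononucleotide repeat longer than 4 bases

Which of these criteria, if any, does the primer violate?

Base counts: A=2, T=4, G=5, C=16 (length 27).
Tm: Tm = 64.9 + 41·(21 − 16.4)/27 = 71.9°C ✓
homopolymer run: longest run = 6, exceeds 4 ✗

Fails: homopolymer run.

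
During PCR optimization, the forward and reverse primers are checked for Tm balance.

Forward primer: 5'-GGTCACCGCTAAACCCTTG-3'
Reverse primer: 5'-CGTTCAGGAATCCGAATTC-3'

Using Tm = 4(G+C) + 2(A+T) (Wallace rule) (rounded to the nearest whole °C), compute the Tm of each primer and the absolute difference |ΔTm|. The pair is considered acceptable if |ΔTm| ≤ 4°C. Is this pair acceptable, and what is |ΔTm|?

Forward: A=4 T=4 G=4 C=7 → Tm = 2·8 + 4·11 = 60°C.
Reverse: A=5 T=5 G=4 C=5 → Tm = 2·10 + 4·9 = 56°C.
|ΔTm| = |60 − 56| = 4°C, ≤ 4°C.

|ΔTm| = 4°C; the pair is acceptable.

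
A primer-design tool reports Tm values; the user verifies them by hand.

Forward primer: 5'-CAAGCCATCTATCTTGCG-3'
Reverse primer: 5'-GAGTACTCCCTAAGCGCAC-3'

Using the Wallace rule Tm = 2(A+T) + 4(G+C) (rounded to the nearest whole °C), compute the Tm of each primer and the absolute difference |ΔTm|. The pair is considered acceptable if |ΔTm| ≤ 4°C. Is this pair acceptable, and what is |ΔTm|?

Forward: A=4 T=5 G=3 C=6 → Tm = 2·9 + 4·9 = 54°C.
Reverse: A=5 T=3 G=4 C=7 → Tm = 2·8 + 4·11 = 60°C.
|ΔTm| = |54 − 60| = 6°C, > 4°C.

|ΔTm| = 6°C; the pair is not acceptable.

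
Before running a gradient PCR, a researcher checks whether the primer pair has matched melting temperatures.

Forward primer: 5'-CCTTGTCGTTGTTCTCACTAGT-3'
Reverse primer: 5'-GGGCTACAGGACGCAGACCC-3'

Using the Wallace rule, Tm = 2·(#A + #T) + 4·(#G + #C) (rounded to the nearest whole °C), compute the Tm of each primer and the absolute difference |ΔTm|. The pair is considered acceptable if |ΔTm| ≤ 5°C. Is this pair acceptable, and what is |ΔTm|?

Forward: A=2 T=10 G=4 C=6 → Tm = 2·12 + 4·10 = 64°C.
Reverse: A=5 T=1 G=7 C=7 → Tm = 2·6 + 4·14 = 68°C.
|ΔTm| = |64 − 68| = 4°C, ≤ 5°C.

|ΔTm| = 4°C; the pair is acceptable.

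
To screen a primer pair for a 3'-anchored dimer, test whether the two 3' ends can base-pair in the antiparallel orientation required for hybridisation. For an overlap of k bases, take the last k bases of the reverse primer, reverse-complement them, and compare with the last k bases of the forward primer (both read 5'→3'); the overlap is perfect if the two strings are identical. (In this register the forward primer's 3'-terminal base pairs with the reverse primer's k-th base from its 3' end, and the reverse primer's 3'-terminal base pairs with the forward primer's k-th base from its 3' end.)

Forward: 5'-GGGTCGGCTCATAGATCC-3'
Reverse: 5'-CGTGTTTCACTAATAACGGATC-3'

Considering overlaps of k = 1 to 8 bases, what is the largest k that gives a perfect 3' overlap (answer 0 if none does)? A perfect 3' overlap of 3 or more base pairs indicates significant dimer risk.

Last 8 bases (5'→3') — forward …ATAGATCC, reverse …AACGGATC.
Reverse complement of the reverse primer's last 8 bases: GATCCGTT; its first k bases are the reverse complement of the reverse primer's last k bases, so a perfect k-base overlap needs the forward primer's last k bases to equal them.
Comparing (forward last k vs required): k=1: C vs G ✗; k=2: CC vs GA ✗; k=3: TCC vs GAT ✗; k=4: ATCC vs GATC ✗; k=5: GATCC vs GATCC ✓; k=6: AGATCC vs GATCCG ✗; k=7: TAGATCC vs GATCCGT ✗; k=8: ATAGATCC vs GATCCGTT ✗.
Only k = 5 is perfect, so the longest perfect 3' overlap is 5.

Longest perfect overlap: 5 complementary base pairs; significant dimer risk (threshold 3).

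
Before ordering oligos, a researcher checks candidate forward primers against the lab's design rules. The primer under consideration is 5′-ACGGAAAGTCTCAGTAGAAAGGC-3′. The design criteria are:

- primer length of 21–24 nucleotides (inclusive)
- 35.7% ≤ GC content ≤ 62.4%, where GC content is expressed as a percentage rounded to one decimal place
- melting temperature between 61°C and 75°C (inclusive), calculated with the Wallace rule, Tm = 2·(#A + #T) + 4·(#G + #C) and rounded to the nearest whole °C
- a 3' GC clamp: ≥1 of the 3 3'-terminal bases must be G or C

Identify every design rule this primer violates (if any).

Base counts: A=9, T=3, G=7, C=4 (length 23).
length: length 23 ✓
GC content: GC 11/23 = 47.8% ✓
Tm: Tm = 2·12 + 4·11 = 68°C ✓
GC clamp: 3' end GGC has 3 G/C ✓

Meets all criteria.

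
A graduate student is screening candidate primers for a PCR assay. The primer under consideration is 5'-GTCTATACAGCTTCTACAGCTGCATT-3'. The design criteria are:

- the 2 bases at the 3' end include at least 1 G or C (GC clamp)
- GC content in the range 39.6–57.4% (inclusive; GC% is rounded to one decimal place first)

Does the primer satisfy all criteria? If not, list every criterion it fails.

Fails: GC clamp.

Base counts: A=6, T=9, G=4, C=7 (length 26).
GC clamp: 3' end TT has 0 G/C, need ≥1 ✗
GC content: GC 11/26 = 42.3% ✓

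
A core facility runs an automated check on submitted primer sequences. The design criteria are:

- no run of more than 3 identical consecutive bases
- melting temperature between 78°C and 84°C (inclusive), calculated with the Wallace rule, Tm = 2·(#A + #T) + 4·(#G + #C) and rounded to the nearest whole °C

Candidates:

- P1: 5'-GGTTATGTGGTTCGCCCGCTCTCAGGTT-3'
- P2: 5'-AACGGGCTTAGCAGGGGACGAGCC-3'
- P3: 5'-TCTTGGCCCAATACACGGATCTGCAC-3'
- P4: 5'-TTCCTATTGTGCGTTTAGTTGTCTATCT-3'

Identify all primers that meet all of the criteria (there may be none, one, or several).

P1 (28 nt, A=2 T=10 G=9 C=7): longest run = 3 ✓; Tm = 2·12 + 4·16 = 88°C, outside 78–84°C ✗ — fails.
P2 (24 nt, A=6 T=2 G=10 C=6): longest run = 4, exceeds 3 ✗; Tm = 2·8 + 4·16 = 80°C ✓ — fails.
P3 (26 nt, A=6 T=6 G=5 C=9): longest run = 3 ✓; Tm = 2·12 + 4·14 = 80°C ✓ — passes.
P4 (28 nt, A=3 T=15 G=5 C=5): longest run = 3 ✓; Tm = 2·18 + 4·10 = 76°C, outside 78–84°C ✗ — fails.

P3 only.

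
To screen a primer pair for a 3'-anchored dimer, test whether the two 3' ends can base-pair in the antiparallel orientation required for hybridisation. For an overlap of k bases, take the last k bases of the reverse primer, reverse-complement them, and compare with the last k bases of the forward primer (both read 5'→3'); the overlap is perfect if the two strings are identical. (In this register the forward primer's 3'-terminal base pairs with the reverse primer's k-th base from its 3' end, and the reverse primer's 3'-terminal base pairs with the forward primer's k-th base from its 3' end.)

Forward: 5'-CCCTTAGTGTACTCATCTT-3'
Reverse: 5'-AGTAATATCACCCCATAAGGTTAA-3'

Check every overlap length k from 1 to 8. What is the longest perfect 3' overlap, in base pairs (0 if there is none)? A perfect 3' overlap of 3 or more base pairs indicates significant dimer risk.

Longest perfect overlap: 2 complementary base pairs; below the dimer-risk threshold (threshold 3).

Last 8 bases (5'→3') — forward …CTCATCTT, reverse …AAGGTTAA.
Reverse complement of the reverse primer's last 8 bases: TTAACCTT; its first k bases are the reverse complement of the reverse primer's last k bases, so a perfect k-base overlap needs the forward primer's last k bases to equal them.
Comparing (forward last k vs required): k=1: T vs T ✓; k=2: TT vs TT ✓; k=3: CTT vs TTA ✗; k=4: TCTT vs TTAA ✗; k=5: ATCTT vs TTAAC ✗; k=6: CATCTT vs TTAACC ✗; k=7: TCATCTT vs TTAACCT ✗; k=8: CTCATCTT vs TTAACCTT ✗.
Perfect overlaps at k = 1, 2; the largest is 2.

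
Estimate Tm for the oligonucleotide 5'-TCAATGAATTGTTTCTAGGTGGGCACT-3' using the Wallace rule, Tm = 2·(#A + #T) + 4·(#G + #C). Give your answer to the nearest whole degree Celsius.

Base counts: A=6, T=10, G=7, C=4 (length 27).
Tm = 2·(6+10) + 4·(7+4) = 2·16 + 4·11 = 32 + 44 = 76°C.

76°C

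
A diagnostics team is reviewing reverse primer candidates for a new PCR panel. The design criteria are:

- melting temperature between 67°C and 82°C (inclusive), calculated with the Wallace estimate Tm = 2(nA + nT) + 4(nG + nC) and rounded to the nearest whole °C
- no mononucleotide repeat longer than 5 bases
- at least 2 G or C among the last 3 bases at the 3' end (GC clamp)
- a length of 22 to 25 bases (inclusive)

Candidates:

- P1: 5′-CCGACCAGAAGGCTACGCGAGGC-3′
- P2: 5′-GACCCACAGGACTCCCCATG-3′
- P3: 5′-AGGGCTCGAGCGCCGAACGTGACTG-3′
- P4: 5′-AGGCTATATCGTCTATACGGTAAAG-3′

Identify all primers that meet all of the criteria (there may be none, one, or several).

P1 (23 nt, A=6 T=1 G=8 C=8): Tm = 2·7 + 4·16 = 78°C ✓; longest run = 2 ✓; 3' end GGC has 3 G/C ✓; length 23 ✓ — passes.
P2 (20 nt, A=5 T=2 G=4 C=9): Tm = 2·7 + 4·13 = 66°C, outside 67–82°C ✗; longest run = 4 ✓; 3' end ATG has 1 G/C, need ≥2 ✗; length 20, outside 22–25 ✗ — fails.
P3 (25 nt, A=5 T=3 G=10 C=7): Tm = 2·8 + 4·17 = 84°C, outside 67–82°C ✗; longest run = 3 ✓; 3' end CTG has 2 G/C ✓; length 25 ✓ — fails.
P4 (25 nt, A=8 T=7 G=6 C=4): Tm = 2·15 + 4·10 = 70°C ✓; longest run = 3 ✓; 3' end AAG has 1 G/C, need ≥2 ✗; length 25 ✓ — fails.

P1 only.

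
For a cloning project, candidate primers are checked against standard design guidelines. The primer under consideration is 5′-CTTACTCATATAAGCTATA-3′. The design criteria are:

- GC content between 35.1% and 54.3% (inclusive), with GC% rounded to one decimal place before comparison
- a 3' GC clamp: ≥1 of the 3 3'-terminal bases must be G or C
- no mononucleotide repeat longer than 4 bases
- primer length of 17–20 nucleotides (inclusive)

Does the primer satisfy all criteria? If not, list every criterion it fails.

Base counts: A=7, T=7, G=1, C=4 (length 19).
GC content: GC 5/19 = 26.3%, outside 35.1–54.3% ✗
GC clamp: 3' end ATA has 0 G/C, need ≥1 ✗
homopolymer run: longest run = 2 ✓
length: length 19 ✓

Fails: GC content, GC clamp.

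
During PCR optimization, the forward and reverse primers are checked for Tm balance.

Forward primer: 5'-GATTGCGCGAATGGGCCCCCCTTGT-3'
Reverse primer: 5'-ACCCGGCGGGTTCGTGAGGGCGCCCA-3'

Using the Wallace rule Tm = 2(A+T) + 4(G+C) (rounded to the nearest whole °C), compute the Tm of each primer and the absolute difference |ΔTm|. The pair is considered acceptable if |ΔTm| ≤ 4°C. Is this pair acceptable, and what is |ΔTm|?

|ΔTm| = 10°C; the pair is not acceptable.

Forward: A=3 T=6 G=8 C=8 → Tm = 2·9 + 4·16 = 82°C.
Reverse: A=3 T=3 G=11 C=9 → Tm = 2·6 + 4·20 = 92°C.
|ΔTm| = |82 − 92| = 10°C, > 4°C.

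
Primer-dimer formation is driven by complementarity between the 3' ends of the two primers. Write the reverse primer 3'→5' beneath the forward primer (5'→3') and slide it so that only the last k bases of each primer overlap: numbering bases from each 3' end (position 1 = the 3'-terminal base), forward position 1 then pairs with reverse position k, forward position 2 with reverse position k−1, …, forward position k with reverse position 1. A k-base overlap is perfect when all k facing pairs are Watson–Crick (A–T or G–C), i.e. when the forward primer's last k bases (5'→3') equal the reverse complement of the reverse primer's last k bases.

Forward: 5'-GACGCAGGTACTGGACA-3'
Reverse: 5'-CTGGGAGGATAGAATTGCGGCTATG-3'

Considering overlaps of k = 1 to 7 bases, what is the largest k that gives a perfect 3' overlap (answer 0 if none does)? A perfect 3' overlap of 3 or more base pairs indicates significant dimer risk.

Longest perfect overlap: 2 complementary base pairs; below the dimer-risk threshold (threshold 3).

Last 7 bases (5'→3') — forward …CTGGACA, reverse …GGCTATG.
Reverse complement of the reverse primer's last 7 bases: CATAGCC; its first k bases are the reverse complement of the reverse primer's last k bases, so a perfect k-base overlap needs the forward primer's last k bases to equal them.
Comparing (forward last k vs required): k=1: A vs C ✗; k=2: CA vs CA ✓; k=3: ACA vs CAT ✗; k=4: GACA vs CATA ✗; k=5: GGACA vs CATAG ✗; k=6: TGGACA vs CATAGC ✗; k=7: CTGGACA vs CATAGCC ✗.
Only k = 2 is perfect, so the longest perfect 3' overlap is 2.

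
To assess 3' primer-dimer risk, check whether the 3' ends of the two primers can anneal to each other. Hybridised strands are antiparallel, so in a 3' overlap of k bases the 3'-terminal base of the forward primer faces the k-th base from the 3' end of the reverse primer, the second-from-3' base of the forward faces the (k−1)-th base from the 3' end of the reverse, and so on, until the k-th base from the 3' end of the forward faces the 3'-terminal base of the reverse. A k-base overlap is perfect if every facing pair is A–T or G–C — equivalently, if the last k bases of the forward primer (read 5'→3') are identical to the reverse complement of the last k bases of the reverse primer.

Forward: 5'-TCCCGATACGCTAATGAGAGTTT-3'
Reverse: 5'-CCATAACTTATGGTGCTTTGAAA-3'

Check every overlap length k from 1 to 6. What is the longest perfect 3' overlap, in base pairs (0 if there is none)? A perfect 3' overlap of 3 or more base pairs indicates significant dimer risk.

Longest perfect overlap: 3 complementary base pairs; significant dimer risk (threshold 3).

Last 6 bases (5'→3') — forward …GAGTTT, reverse …TTGAAA.
Reverse complement of the reverse primer's last 6 bases: TTTCAA; its first k bases are the reverse complement of the reverse primer's last k bases, so a perfect k-base overlap needs the forward primer's last k bases to equal them.
Comparing (forward last k vs required): k=1: T vs T ✓; k=2: TT vs TT ✓; k=3: TTT vs TTT ✓; k=4: GTTT vs TTTC ✗; k=5: AGTTT vs TTTCA ✗; k=6: GAGTTT vs TTTCAA ✗.
Perfect overlaps at k = 1, 2, 3; the largest is 3.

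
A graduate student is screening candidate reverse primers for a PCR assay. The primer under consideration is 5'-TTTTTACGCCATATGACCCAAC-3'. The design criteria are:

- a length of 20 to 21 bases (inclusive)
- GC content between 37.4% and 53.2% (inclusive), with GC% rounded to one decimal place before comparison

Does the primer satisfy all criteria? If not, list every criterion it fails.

Fails: length.

Base counts: A=6, T=7, G=2, C=7 (length 22).
length: length 22, outside 20–21 ✗
GC content: GC 9/22 = 40.9% ✓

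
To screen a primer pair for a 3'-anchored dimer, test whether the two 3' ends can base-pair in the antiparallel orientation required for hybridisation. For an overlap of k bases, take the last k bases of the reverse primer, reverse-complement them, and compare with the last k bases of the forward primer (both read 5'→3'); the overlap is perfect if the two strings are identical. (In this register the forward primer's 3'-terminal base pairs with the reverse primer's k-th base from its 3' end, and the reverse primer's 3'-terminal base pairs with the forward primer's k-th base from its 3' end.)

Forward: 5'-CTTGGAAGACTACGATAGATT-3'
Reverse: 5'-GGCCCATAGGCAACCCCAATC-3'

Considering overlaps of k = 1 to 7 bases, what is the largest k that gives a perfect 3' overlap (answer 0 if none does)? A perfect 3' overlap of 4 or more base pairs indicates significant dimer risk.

Last 7 bases (5'→3') — forward …ATAGATT, reverse …CCCAATC.
Reverse complement of the reverse primer's last 7 bases: GATTGGG; its first k bases are the reverse complement of the reverse primer's last k bases, so a perfect k-base overlap needs the forward primer's last k bases to equal them.
Comparing (forward last k vs required): k=1: T vs G ✗; k=2: TT vs GA ✗; k=3: ATT vs GAT ✗; k=4: GATT vs GATT ✓; k=5: AGATT vs GATTG ✗; k=6: TAGATT vs GATTGG ✗; k=7: ATAGATT vs GATTGGG ✗.
Only k = 4 is perfect, so the longest perfect 3' overlap is 4.

Longest perfect overlap: 4 complementary base pairs; significant dimer risk (threshold 4).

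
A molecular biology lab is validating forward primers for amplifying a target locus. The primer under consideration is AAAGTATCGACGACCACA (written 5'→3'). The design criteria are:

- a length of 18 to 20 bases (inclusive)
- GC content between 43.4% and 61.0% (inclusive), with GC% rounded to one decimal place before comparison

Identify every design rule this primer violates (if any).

Base counts: A=8, T=2, G=3, C=5 (length 18).
length: length 18 ✓
GC content: GC 8/18 = 44.4% ✓

Meets all criteria.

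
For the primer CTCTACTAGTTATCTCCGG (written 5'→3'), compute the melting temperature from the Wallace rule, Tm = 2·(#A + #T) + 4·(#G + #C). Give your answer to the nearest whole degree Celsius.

56°C

Base counts: A=3, T=7, G=3, C=6 (length 19).
Tm = 2·(3+7) + 4·(3+6) = 2·10 + 4·9 = 20 + 36 = 56°C.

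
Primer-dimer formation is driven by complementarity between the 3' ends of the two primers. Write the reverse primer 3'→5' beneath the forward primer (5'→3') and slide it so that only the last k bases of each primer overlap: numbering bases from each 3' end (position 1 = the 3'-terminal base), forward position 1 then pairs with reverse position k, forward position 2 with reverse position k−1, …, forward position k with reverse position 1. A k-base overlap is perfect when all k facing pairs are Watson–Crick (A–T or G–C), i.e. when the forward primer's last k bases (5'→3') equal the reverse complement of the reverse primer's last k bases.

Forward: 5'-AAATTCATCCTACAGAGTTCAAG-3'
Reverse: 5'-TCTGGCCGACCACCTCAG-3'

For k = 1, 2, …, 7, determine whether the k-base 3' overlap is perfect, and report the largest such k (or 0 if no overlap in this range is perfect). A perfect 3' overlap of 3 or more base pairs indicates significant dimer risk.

Longest perfect overlap: 0 complementary base pairs; below the dimer-risk threshold (threshold 3).

Last 7 bases (5'→3') — forward …GTTCAAG, reverse …ACCTCAG.
Reverse complement of the reverse primer's last 7 bases: CTGAGGT; its first k bases are the reverse complement of the reverse primer's last k bases, so a perfect k-base overlap needs the forward primer's last k bases to equal them.
Comparing (forward last k vs required): k=1: G vs C ✗; k=2: AG vs CT ✗; k=3: AAG vs CTG ✗; k=4: CAAG vs CTGA ✗; k=5: TCAAG vs CTGAG ✗; k=6: TTCAAG vs CTGAGG ✗; k=7: GTTCAAG vs CTGAGGT ✗.
No overlap length from 1 to 7 is perfect, so the longest perfect 3' overlap is 0.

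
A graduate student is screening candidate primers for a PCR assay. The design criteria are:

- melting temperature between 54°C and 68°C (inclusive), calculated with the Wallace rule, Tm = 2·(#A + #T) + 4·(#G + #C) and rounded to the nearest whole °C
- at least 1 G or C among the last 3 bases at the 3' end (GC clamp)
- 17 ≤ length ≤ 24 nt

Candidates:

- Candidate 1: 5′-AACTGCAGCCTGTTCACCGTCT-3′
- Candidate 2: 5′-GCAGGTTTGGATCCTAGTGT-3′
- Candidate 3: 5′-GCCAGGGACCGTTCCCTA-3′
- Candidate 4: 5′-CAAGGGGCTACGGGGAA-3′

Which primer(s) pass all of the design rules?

Candidate 1 (22 nt, A=4 T=6 G=4 C=8): Tm = 2·10 + 4·12 = 68°C ✓; 3' end TCT has 1 G/C ✓; length 22 ✓ — passes.
Candidate 2 (20 nt, A=3 T=7 G=7 C=3): Tm = 2·10 + 4·10 = 60°C ✓; 3' end TGT has 1 G/C ✓; length 20 ✓ — passes.
Candidate 3 (18 nt, A=3 T=3 G=5 C=7): Tm = 2·6 + 4·12 = 60°C ✓; 3' end CTA has 1 G/C ✓; length 18 ✓ — passes.
Candidate 4 (17 nt, A=5 T=1 G=8 C=3): Tm = 2·6 + 4·11 = 56°C ✓; 3' end GAA has 1 G/C ✓; length 17 ✓ — passes.

Candidate 1, Candidate 2, Candidate 3 and Candidate 4.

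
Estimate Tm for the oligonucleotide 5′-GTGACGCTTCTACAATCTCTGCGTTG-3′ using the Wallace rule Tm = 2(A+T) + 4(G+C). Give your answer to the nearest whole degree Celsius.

Base counts: A=4, T=9, G=6, C=7 (length 26).
Tm = 2·(4+9) + 4·(6+7) = 2·13 + 4·13 = 26 + 52 = 78°C.

78°C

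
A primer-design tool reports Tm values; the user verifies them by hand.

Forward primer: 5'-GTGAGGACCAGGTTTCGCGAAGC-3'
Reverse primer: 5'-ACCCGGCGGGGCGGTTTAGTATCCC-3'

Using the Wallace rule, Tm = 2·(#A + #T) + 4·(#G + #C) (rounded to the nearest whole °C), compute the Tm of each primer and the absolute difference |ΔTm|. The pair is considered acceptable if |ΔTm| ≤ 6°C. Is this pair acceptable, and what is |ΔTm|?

Forward: A=5 T=4 G=9 C=5 → Tm = 2·9 + 4·14 = 74°C.
Reverse: A=3 T=5 G=9 C=8 → Tm = 2·8 + 4·17 = 84°C.
|ΔTm| = |74 − 84| = 10°C, > 6°C.

|ΔTm| = 10°C; the pair is not acceptable.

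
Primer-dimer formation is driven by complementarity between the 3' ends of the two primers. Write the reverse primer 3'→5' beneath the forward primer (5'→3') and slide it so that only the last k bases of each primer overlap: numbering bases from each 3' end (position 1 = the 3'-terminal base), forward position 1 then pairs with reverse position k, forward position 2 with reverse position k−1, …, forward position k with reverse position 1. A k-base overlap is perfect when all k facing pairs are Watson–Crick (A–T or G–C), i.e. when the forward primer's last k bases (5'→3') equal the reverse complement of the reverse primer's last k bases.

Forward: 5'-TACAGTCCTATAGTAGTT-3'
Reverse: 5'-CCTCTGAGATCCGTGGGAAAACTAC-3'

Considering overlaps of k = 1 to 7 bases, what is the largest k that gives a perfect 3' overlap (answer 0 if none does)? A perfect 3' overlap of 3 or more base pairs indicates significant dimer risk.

Last 7 bases (5'→3') — forward …AGTAGTT, reverse …AAACTAC.
Reverse complement of the reverse primer's last 7 bases: GTAGTTT; its first k bases are the reverse complement of the reverse primer's last k bases, so a perfect k-base overlap needs the forward primer's last k bases to equal them.
Comparing (forward last k vs required): k=1: T vs G ✗; k=2: TT vs GT ✗; k=3: GTT vs GTA ✗; k=4: AGTT vs GTAG ✗; k=5: TAGTT vs GTAGT ✗; k=6: GTAGTT vs GTAGTT ✓; k=7: AGTAGTT vs GTAGTTT ✗.
Only k = 6 is perfect, so the longest perfect 3' overlap is 6.

Longest perfect overlap: 6 complementary base pairs; significant dimer risk (threshold 3).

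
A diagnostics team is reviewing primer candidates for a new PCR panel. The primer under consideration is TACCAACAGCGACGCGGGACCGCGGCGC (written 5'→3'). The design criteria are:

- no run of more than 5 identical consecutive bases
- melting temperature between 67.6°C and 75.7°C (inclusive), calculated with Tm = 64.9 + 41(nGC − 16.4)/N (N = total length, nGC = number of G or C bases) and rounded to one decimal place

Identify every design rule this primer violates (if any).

Base counts: A=6, T=1, G=10, C=11 (length 28).
homopolymer run: longest run = 3 ✓
Tm: Tm = 64.9 + 41·(21 − 16.4)/28 = 71.6°C ✓

Meets all criteria.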